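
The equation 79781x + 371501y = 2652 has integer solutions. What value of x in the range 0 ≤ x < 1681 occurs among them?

1085

Reduce mod 371501: 79781x ≡ 2652 (mod 371501). With g = gcd(79781, 371501) = 221 dividing 2652, divide through: 361x ≡ 12 (mod 1681).
Since gcd(361, 1681) = 1, x ≡ 12·(361)⁻¹ ≡ 1085 (mod 1681). Smallest non-negative: 1085.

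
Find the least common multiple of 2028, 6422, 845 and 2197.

2028 = 2² · 3 · 13²; 6422 = 2 · 13² · 19; 845 = 5 · 13²; 2197 = 13³
lcm takes max exponent of each prime: 2² · 3 · 5 · 13³ · 19 = 2504580

2504580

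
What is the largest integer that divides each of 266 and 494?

Euclid: 494 = 1·266 + 228; 266 = 1·228 + 38; 228 = 6·38 + 0. Last nonzero remainder: 38.

38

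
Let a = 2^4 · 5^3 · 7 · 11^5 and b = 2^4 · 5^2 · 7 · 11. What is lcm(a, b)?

2254714000

max exponent per prime: 2^4 · 5^3 · 7 · 11^5 = 2254714000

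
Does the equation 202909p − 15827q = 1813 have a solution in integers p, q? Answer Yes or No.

Yes

By Bézout, 202909p − 15827q = 1813 has integer solutions iff gcd(202909, 15827) | 1813.
Euclid: 202909 = 12·15827 + 12985; 15827 = 1·12985 + 2842; 12985 = 4·2842 + 1617; 2842 = 1·1617 + 1225; 1617 = 1·1225 + 392; 1225 = 3·392 + 49; 392 = 8·49 + 0. gcd = 49; 1813 mod 49 = 0. Yes.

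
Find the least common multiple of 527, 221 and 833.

335699

lcm(527, 221) = 527·221/gcd = 116467/17 = 6851
lcm(6851, 833) = 6851·833/gcd = 5706883/17 = 335699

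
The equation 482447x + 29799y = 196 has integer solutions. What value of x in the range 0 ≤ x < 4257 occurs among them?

Reduce mod 29799: 482447x ≡ 196 (mod 29799). With g = gcd(482447, 29799) = 7 dividing 196, divide through: 68921x ≡ 28 (mod 4257).
Since gcd(68921, 4257) = 1, x ≡ 28·(68921)⁻¹ ≡ 2168 (mod 4257). Smallest non-negative: 2168.

2168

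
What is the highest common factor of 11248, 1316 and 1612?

11248 = 2⁴ · 19 · 37; 1316 = 2² · 7 · 47; 1612 = 2² · 13 · 31
gcd takes min exponent of each prime: 2² = 4

4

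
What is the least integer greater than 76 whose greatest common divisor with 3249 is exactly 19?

3249 = 19·171. Any t with gcd(t, 3249) = 19 is a multiple of 19, say 19s, with s coprime to 171.
Need s > 76/19, so s ≥ 5. First s ≥ 5 with gcd(s, 171) = 1 is s = 5. Thus t = 19·5 = 95.

95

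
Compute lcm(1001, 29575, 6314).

26676650

lcm(1001, 29575) = 1001·29575/gcd = 29604575/91 = 325325
lcm(325325, 6314) = 325325·6314/gcd = 2054102050/77 = 26676650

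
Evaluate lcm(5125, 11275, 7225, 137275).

lcm(5125, 11275) = 5125·11275/gcd = 57784375/1025 = 56375
lcm(56375, 7225) = 56375·7225/gcd = 407309375/25 = 16292375
lcm(16292375, 137275) = 16292375·137275/gcd = 2236535778125/7225 = 309555125

309555125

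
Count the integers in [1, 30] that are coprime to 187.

Prime factors of 187: 11, 17. Count integers ≤ 30 divisible by none of them.
By inclusion–exclusion: 30 − ⌊30/11⌋ − ⌊30/17⌋ + ⌊30/187⌋ = 27.

27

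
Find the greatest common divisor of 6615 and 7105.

245

Euclid: 7105 = 1·6615 + 490; 6615 = 13·490 + 245; 490 = 2·245 + 0. Last nonzero remainder: 245.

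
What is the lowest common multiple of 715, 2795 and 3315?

1567995

715 = 5 · 11 · 13; 2795 = 5 · 13 · 43; 3315 = 3 · 5 · 13 · 17
lcm takes max exponent of each prime: 3 · 5 · 11 · 13 · 17 · 43 = 1567995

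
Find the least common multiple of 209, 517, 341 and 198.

5481234

209 = 11 · 19; 517 = 11 · 47; 341 = 11 · 31; 198 = 2 · 3² · 11
lcm takes max exponent of each prime: 2 · 3² · 11 · 19 · 31 · 47 = 5481234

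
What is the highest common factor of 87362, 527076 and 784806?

87362 = 2 · 11² · 19²; 527076 = 2² · 3² · 11⁴; 784806 = 2 · 3 · 11² · 23 · 47
gcd takes min exponent of each prime: 2 · 11² = 242

242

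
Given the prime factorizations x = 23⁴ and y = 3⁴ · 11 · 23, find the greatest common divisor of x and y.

min exponent per shared prime: 23 = 23

23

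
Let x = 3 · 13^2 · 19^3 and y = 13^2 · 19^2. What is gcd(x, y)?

min exponent per shared prime: 13^2 · 19^2 = 61009

61009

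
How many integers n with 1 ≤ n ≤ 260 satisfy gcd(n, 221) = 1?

Prime factors of 221: 13, 17. Count integers ≤ 260 divisible by none of them.
By inclusion–exclusion: 260 − ⌊260/13⌋ − ⌊260/17⌋ + ⌊260/221⌋ = 226.

226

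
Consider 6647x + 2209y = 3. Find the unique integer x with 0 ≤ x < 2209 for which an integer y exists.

1436

Reduce mod 2209: 6647x ≡ 3 (mod 2209). With g = gcd(6647, 2209) = 1 dividing 3, divide through: 6647x ≡ 3 (mod 2209).
Since gcd(6647, 2209) = 1, x ≡ 3·(6647)⁻¹ ≡ 1436 (mod 2209). Smallest non-negative: 1436.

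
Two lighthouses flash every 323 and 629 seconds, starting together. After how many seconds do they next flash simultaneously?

323 = 17 · 19; 629 = 17 · 37
max exponents: 17 · 19 · 37 = 11951

11951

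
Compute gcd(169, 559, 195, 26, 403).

gcd(169, 559): 559 = 3·169 + 52; 169 = 3·52 + 13; 52 = 4·13 + 0 → 13
gcd(13, 195): 195 = 15·13 + 0 → 13
gcd(13, 26): 26 = 2·13 + 0 → 13
gcd(13, 403): 403 = 31·13 + 0 → 13

13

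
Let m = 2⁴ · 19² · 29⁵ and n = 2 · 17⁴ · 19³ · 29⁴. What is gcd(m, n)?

min exponent per shared prime: 2 · 19² · 29⁴ = 510656882

510656882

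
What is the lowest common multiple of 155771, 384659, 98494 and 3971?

155771 = 7² · 11 · 17²; 384659 = 11³ · 17²; 98494 = 2 · 11³ · 37; 3971 = 11 · 19²
lcm takes max exponent of each prime: 2 · 7² · 11³ · 17² · 19² · 37 = 503513245774

503513245774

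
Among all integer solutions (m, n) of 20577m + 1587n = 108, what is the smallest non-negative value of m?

527

Reduce mod 1587: 20577m ≡ 108 (mod 1587). With g = gcd(20577, 1587) = 3 dividing 108, divide through: 6859m ≡ 36 (mod 529).
Since gcd(6859, 529) = 1, m ≡ 36·(6859)⁻¹ ≡ 527 (mod 529). Smallest non-negative: 527.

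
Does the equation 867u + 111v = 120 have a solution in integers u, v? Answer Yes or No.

gcd(867, 111): 867 = 7·111 + 90; 111 = 1·90 + 21; 90 = 4·21 + 6; 21 = 3·6 + 3; 6 = 2·3 + 0 → 3
3 divides 120, so a solution exists.

Yes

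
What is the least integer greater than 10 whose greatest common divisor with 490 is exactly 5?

gcd(x, 490) = 5 forces 5 | x; write x = 5s. Then gcd(5s, 5·98) = 5·gcd(s, 98), so need gcd(s, 98) = 1.
5s > 10 gives s ≥ 3. The least s ≥ 3 coprime to 98 is 3, so x = 5·3 = 15.

15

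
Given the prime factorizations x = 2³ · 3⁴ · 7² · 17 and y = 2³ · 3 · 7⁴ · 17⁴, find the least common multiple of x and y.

max exponent per prime: 2³ · 3⁴ · 7⁴ · 17⁴ = 129945980808

129945980808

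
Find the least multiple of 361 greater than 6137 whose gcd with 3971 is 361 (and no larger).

Multiples of 361 above 6137: 361·18, 361·19, … . Need the cofactor coprime to 3971/361 = 11.
Checking s = 18, 19, … the first with gcd(s, 11) = 1 is s = 18, giving 6498.

6498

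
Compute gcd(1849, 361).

1849 = 43²
361 = 19²
Common: 1 = 1

1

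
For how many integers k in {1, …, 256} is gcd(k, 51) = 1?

Prime factors of 51: 3, 17. Count integers ≤ 256 divisible by none of them.
By inclusion–exclusion: 256 − ⌊256/3⌋ − ⌊256/17⌋ + ⌊256/51⌋ = 161.

161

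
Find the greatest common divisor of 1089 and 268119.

1089 = 3² · 11²
268119 = 3² · 31³
Common: 3² = 9

9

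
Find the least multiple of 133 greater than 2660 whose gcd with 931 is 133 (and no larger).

931 = 133·7. Any a with gcd(a, 931) = 133 is a multiple of 133, say 133s, with s coprime to 7.
Need s > 2660/133, so s ≥ 21. First s ≥ 21 with gcd(s, 7) = 1 is s = 22. Thus a = 133·22 = 2926.

2926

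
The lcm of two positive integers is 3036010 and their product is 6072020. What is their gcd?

2

From gcd × lcm = mn: gcd = 6072020 / 3036010 = 2.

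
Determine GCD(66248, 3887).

66248 = 2³ · 7² · 13²
3887 = 13² · 23
Common: 13² = 169

169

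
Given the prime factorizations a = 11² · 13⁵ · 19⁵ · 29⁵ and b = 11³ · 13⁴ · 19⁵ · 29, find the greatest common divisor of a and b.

min exponent per shared prime: 11² · 13⁴ · 19⁵ · 29 = 248156001158351

248156001158351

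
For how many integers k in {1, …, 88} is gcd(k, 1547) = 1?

65

Prime factors of 1547: 7, 13, 17. Count integers ≤ 88 divisible by none of them.
By inclusion–exclusion: 88 − ⌊88/7⌋ − ⌊88/13⌋ − ⌊88/17⌋ + ⌊88/91⌋ + ⌊88/119⌋ + ⌊88/221⌋ − ⌊88/1547⌋ = 65.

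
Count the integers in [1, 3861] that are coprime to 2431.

3049

2431 = 11·13·17. Inclusion–exclusion on these primes:
3861 − ⌊3861/11⌋ − ⌊3861/13⌋ − ⌊3861/17⌋ + ⌊3861/143⌋ + ⌊3861/187⌋ + ⌊3861/221⌋ − ⌊3861/2431⌋ = 3049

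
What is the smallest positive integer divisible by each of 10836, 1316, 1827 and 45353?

10836 = 2² · 3² · 7 · 43; 1316 = 2² · 7 · 47; 1827 = 3² · 7 · 29; 45353 = 7 · 11 · 19 · 31
lcm takes max exponent of each prime: 2² · 3² · 7 · 11 · 19 · 29 · 31 · 43 · 47 = 95691383172

95691383172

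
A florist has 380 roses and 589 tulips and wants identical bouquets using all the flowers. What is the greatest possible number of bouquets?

380 = 2² · 5 · 19
589 = 19 · 31
Common: 19 = 19

19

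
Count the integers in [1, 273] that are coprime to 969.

161

969 = 3·17·19. Inclusion–exclusion on these primes:
273 − ⌊273/3⌋ − ⌊273/17⌋ − ⌊273/19⌋ + ⌊273/51⌋ + ⌊273/57⌋ + ⌊273/323⌋ − ⌊273/969⌋ = 161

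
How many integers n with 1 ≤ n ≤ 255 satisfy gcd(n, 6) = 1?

Prime factors of 6: 2, 3. Count integers ≤ 255 divisible by none of them.
By inclusion–exclusion: 255 − ⌊255/2⌋ − ⌊255/3⌋ + ⌊255/6⌋ = 85.

85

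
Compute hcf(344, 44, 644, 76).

gcd(344, 44): 344 = 7·44 + 36; 44 = 1·36 + 8; 36 = 4·8 + 4; 8 = 2·4 + 0 → 4
gcd(4, 644): 644 = 161·4 + 0 → 4
gcd(4, 76): 76 = 19·4 + 0 → 4

4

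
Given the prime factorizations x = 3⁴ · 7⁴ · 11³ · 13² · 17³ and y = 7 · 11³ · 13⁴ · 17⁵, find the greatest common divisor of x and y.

7735877149

min exponent per shared prime: 7 · 11³ · 13² · 17³ = 7735877149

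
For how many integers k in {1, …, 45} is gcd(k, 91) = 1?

36

Prime factors of 91: 7, 13. Count integers ≤ 45 divisible by none of them.
By inclusion–exclusion: 45 − ⌊45/7⌋ − ⌊45/13⌋ + ⌊45/91⌋ = 36.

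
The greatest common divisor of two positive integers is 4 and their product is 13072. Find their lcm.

3268

For any two positive integers, gcd × lcm equals their product. Hence lcm = 13072 / 4 = 3268.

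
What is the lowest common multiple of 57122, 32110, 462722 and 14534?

319447073530

57122 = 2 · 13⁴; 32110 = 2 · 5 · 13² · 19; 462722 = 2 · 13² · 37²; 14534 = 2 · 13² · 43
lcm takes max exponent of each prime: 2 · 5 · 13⁴ · 19 · 37² · 43 = 319447073530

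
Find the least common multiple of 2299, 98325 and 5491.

2299 = 11² · 19; 98325 = 3² · 5² · 19 · 23; 5491 = 17² · 19
lcm takes max exponent of each prime: 3² · 5² · 11² · 17² · 19 · 23 = 3438326925

3438326925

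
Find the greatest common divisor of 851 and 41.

1

Euclid: 851 = 20·41 + 31; 41 = 1·31 + 10; 31 = 3·10 + 1; 10 = 10·1 + 0. Last nonzero remainder: 1.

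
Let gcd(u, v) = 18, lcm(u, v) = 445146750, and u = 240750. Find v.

Using uv = gcd(u,v)·lcm(u,v) = 18·445146750 = 8012641500, we get v = 8012641500/240750 = 33282.

33282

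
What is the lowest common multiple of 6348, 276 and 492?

260268

lcm(6348, 276) = 6348·276/gcd = 1752048/276 = 6348
lcm(6348, 492) = 6348·492/gcd = 3123216/12 = 260268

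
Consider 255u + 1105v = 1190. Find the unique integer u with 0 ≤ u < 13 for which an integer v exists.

Euclid: 1105 = 4·255 + 85; 255 = 3·85 + 0 → gcd = 85; 1190 = 85·14.
Back-substitution yields 255·(-4) + 1105·(1) = 85, so one solution is u = -4·14 = -56, v = 1·14 = 14.
Solutions in u differ by 1105/85 = 13; the one in [0, 13) is -56 mod 13 = 9.

9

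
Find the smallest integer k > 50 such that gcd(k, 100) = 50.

150

100 = 50·2. Any k with gcd(k, 100) = 50 is a multiple of 50, say 50s, with s coprime to 2.
Need s > 50/50, so s ≥ 2. First s ≥ 2 with gcd(s, 2) = 1 is s = 3. Thus k = 50·3 = 150.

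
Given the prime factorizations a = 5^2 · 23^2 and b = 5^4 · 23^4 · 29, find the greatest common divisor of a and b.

13225

min exponent per shared prime: 5^2 · 23^2 = 13225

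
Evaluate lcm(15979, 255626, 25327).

9244203038

15979 = 19 · 29²; 255626 = 2 · 7 · 19 · 31²; 25327 = 19 · 31 · 43
lcm takes max exponent of each prime: 2 · 7 · 19 · 29² · 31² · 43 = 9244203038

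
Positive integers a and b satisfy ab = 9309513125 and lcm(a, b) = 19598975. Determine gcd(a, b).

From gcd × lcm = ab: gcd = 9309513125 / 19598975 = 475.

475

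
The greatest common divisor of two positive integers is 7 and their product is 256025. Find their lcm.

36575

For any two positive integers, gcd × lcm equals their product. Hence lcm = 256025 / 7 = 36575.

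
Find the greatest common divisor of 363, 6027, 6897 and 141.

3

gcd(363, 6027): 6027 = 16·363 + 219; 363 = 1·219 + 144; 219 = 1·144 + 75; 144 = 1·75 + 69; 75 = 1·69 + 6; 69 = 11·6 + 3; 6 = 2·3 + 0 → 3
gcd(3, 6897): 6897 = 2299·3 + 0 → 3
gcd(3, 141): 141 = 47·3 + 0 → 3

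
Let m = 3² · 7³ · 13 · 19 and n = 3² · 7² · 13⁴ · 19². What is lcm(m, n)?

31828578327

max exponent per prime: 3² · 7³ · 13⁴ · 19² = 31828578327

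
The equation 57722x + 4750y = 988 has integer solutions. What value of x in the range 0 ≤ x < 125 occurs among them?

54

gcd(57722, 4750) = 38 (Euclid: 57722 = 12·4750 + 722; 4750 = 6·722 + 418; 722 = 1·418 + 304; 418 = 1·304 + 114; 304 = 2·114 + 76; 114 = 1·76 + 38; 76 = 2·38 + 0), and 38 | 988.
Extended Euclid: 57722·(-46) + 4750·(559) = 38. Scale by 26: x₀ = -1196.
General solution x = x₀ + 125t; reducing mod 125 gives x = 54 (and y = -656).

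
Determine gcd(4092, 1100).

44

4092 = 2² · 3 · 11 · 31
1100 = 2² · 5² · 11
Common: 2² · 11 = 44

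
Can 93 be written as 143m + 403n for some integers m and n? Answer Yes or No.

No

gcd(143, 403): 403 = 2·143 + 117; 143 = 1·117 + 26; 117 = 4·26 + 13; 26 = 2·13 + 0 → 13
13 does not divide 93, so a solution does not exist.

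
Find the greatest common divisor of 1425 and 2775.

Euclid: 2775 = 1·1425 + 1350; 1425 = 1·1350 + 75; 1350 = 18·75 + 0. Last nonzero remainder: 75.

75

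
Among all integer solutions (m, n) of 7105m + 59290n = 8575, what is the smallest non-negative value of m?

93

Reduce mod 59290: 7105m ≡ 8575 (mod 59290). With g = gcd(7105, 59290) = 245 dividing 8575, divide through: 29m ≡ 35 (mod 242).
Since gcd(29, 242) = 1, m ≡ 35·(29)⁻¹ ≡ 93 (mod 242). Smallest non-negative: 93.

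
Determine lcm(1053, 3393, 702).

61074

1053 = 3⁴ · 13; 3393 = 3² · 13 · 29; 702 = 2 · 3³ · 13
lcm takes max exponent of each prime: 2 · 3⁴ · 13 · 29 = 61074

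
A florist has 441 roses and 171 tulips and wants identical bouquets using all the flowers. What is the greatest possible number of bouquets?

441 = 3² · 7²
171 = 3² · 19
Common: 3² = 9

9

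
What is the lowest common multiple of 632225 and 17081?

632225 = 5² · 11³ · 19; 17081 = 19 · 29 · 31
max exponents: 5² · 11³ · 19 · 29 · 31 = 568370275

568370275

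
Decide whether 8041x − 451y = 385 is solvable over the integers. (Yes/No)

Yes

gcd(8041, 451): 8041 = 17·451 + 374; 451 = 1·374 + 77; 374 = 4·77 + 66; 77 = 1·66 + 11; 66 = 6·11 + 0 → 11
11 divides 385, so a solution exists.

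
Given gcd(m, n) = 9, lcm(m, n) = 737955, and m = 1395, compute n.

Using mn = gcd(m,n)·lcm(m,n) = 9·737955 = 6641595, we get n = 6641595/1395 = 4761.

4761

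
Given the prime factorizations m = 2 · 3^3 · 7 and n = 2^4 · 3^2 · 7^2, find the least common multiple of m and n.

max exponent per prime: 2^4 · 3^3 · 7^2 = 21168

21168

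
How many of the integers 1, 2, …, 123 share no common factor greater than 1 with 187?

105

Prime factors of 187: 11, 17. Count integers ≤ 123 divisible by none of them.
By inclusion–exclusion: 123 − ⌊123/11⌋ − ⌊123/17⌋ + ⌊123/187⌋ = 105.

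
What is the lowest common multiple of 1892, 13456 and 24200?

1892 = 2² · 11 · 43; 13456 = 2⁴ · 29²; 24200 = 2³ · 5² · 11²
lcm takes max exponent of each prime: 2⁴ · 5² · 11² · 29² · 43 = 1750289200

1750289200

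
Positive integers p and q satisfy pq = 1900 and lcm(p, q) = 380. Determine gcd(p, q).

gcd·lcm = product, so gcd = 1900/380 = 5.

5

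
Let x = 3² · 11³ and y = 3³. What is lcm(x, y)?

35937

max exponent per prime: 3³ · 11³ = 35937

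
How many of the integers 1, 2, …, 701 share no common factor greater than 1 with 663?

Prime factors of 663: 3, 13, 17. Count integers ≤ 701 divisible by none of them.
By inclusion–exclusion: 701 − ⌊701/3⌋ − ⌊701/13⌋ − ⌊701/17⌋ + ⌊701/39⌋ + ⌊701/51⌋ + ⌊701/221⌋ − ⌊701/663⌋ = 406.

406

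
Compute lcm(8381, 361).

3025541

8381 = 17² · 29; 361 = 19²
max exponents: 17² · 19² · 29 = 3025541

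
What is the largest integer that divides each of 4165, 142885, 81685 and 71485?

85

gcd(4165, 142885): 142885 = 34·4165 + 1275; 4165 = 3·1275 + 340; 1275 = 3·340 + 255; 340 = 1·255 + 85; 255 = 3·85 + 0 → 85
gcd(85, 81685): 81685 = 961·85 + 0 → 85
gcd(85, 71485): 71485 = 841·85 + 0 → 85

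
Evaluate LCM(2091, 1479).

60639

2091 = 3 · 17 · 41; 1479 = 3 · 17 · 29
max exponents: 3 · 17 · 29 · 41 = 60639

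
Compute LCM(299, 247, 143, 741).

299 = 13 · 23; 247 = 13 · 19; 143 = 11 · 13; 741 = 3 · 13 · 19
lcm takes max exponent of each prime: 3 · 11 · 13 · 19 · 23 = 187473

187473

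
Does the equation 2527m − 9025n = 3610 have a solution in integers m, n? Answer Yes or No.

Yes

gcd(2527, 9025): 9025 = 3·2527 + 1444; 2527 = 1·1444 + 1083; 1444 = 1·1083 + 361; 1083 = 3·361 + 0 → 361
361 divides 3610, so a solution exists.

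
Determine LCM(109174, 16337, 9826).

30320785846

109174 = 2 · 13² · 17 · 19; 16337 = 17 · 31²; 9826 = 2 · 17³
lcm takes max exponent of each prime: 2 · 13² · 17³ · 19 · 31² = 30320785846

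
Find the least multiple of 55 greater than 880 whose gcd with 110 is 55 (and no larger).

935

gcd(k, 110) = 55 forces 55 | k; write k = 55s. Then gcd(55s, 55·2) = 55·gcd(s, 2), so need gcd(s, 2) = 1.
55s > 880 gives s ≥ 17. The least s ≥ 17 coprime to 2 is 17, so k = 55·17 = 935.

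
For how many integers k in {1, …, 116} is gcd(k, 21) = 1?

Prime factors of 21: 3, 7. Count integers ≤ 116 divisible by none of them.
By inclusion–exclusion: 116 − ⌊116/3⌋ − ⌊116/7⌋ + ⌊116/21⌋ = 67.

67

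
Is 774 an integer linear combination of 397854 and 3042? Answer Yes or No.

gcd(397854, 3042): 397854 = 130·3042 + 2394; 3042 = 1·2394 + 648; 2394 = 3·648 + 450; 648 = 1·450 + 198; 450 = 2·198 + 54; 198 = 3·54 + 36; 54 = 1·36 + 18; 36 = 2·18 + 0 → 18
18 divides 774, so a solution exists.

Yes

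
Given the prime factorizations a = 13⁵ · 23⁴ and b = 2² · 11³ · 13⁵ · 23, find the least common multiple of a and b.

max exponent per prime: 2² · 11³ · 13⁵ · 23⁴ = 553179595494812

553179595494812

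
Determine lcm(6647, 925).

6148475

gcd first: 6647 = 7·925 + 172; 925 = 5·172 + 65; 172 = 2·65 + 42; 65 = 1·42 + 23; 42 = 1·23 + 19; 23 = 1·19 + 4; 19 = 4·4 + 3; 4 = 1·3 + 1; 3 = 3·1 + 0 → gcd = 1
lcm = 6647·925/gcd = 6148475/1 = 6148475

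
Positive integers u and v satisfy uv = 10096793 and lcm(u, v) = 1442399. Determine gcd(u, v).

7

gcd·lcm = product, so gcd = 10096793/1442399 = 7.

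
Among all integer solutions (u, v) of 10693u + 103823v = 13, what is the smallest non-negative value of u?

Euclid: 103823 = 9·10693 + 7586; 10693 = 1·7586 + 3107; 7586 = 2·3107 + 1372; 3107 = 2·1372 + 363; 1372 = 3·363 + 283; 363 = 1·283 + 80; 283 = 3·80 + 43; 80 = 1·43 + 37; 43 = 1·37 + 6; 37 = 6·6 + 1; 6 = 6·1 + 0 → gcd = 1; 13 = 1·13.
Back-substitution yields 10693·(16875) + 103823·(-1738) = 1, so one solution is u = 16875·13 = 219375, v = -1738·13 = -22594.
Solutions in u differ by 103823/1 = 103823; the one in [0, 103823) is 219375 mod 103823 = 11729.

11729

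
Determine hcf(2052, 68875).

2052 = 2² · 3³ · 19
68875 = 5³ · 19 · 29
Common: 19 = 19

19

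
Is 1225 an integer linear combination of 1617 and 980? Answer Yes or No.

By Bézout, 1617x − 980y = 1225 has integer solutions iff gcd(1617, 980) | 1225.
Euclid: 1617 = 1·980 + 637; 980 = 1·637 + 343; 637 = 1·343 + 294; 343 = 1·294 + 49; 294 = 6·49 + 0. gcd = 49; 1225 mod 49 = 0. Yes.

Yes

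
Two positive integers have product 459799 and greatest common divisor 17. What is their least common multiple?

gcd·lcm = product, so lcm = 459799/17 = 27047.

27047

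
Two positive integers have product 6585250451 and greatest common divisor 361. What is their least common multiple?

gcd·lcm = product, so lcm = 6585250451/361 = 18241691.

18241691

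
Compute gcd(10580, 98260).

20

Euclid: 98260 = 9·10580 + 3040; 10580 = 3·3040 + 1460; 3040 = 2·1460 + 120; 1460 = 12·120 + 20; 120 = 6·20 + 0. Last nonzero remainder: 20.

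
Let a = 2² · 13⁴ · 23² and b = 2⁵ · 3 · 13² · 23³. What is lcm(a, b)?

max exponent per prime: 2⁵ · 3 · 13⁴ · 23³ = 33360161952

33360161952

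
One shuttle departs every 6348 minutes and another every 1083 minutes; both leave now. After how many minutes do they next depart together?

gcd first: 6348 = 5·1083 + 933; 1083 = 1·933 + 150; 933 = 6·150 + 33; 150 = 4·33 + 18; 33 = 1·18 + 15; 18 = 1·15 + 3; 15 = 5·3 + 0 → gcd = 3
lcm = 6348·1083/gcd = 6874884/3 = 2291628

2291628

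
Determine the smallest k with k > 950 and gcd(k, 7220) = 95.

gcd(k, 7220) = 95 forces 95 | k; write k = 95s. Then gcd(95s, 95·76) = 95·gcd(s, 76), so need gcd(s, 76) = 1.
95s > 950 gives s ≥ 11. The least s ≥ 11 coprime to 76 is 11, so k = 95·11 = 1045.

1045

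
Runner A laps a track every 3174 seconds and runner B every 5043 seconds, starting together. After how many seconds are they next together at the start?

gcd first: 5043 = 1·3174 + 1869; 3174 = 1·1869 + 1305; 1869 = 1·1305 + 564; 1305 = 2·564 + 177; 564 = 3·177 + 33; 177 = 5·33 + 12; 33 = 2·12 + 9; 12 = 1·9 + 3; 9 = 3·3 + 0 → gcd = 3
lcm = 3174·5043/gcd = 16006482/3 = 5335494

5335494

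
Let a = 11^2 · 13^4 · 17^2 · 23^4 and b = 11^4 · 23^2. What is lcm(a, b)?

33818421809192449

max exponent per prime: 11^4 · 13^4 · 17^2 · 23^4 = 33818421809192449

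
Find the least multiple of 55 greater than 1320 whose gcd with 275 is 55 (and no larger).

gcd(a, 275) = 55 forces 55 | a; write a = 55s. Then gcd(55s, 55·5) = 55·gcd(s, 5), so need gcd(s, 5) = 1.
55s > 1320 gives s ≥ 25. The least s ≥ 25 coprime to 5 is 26, so a = 55·26 = 1430.

1430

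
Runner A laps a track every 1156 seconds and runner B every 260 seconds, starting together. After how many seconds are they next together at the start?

gcd first: 1156 = 4·260 + 116; 260 = 2·116 + 28; 116 = 4·28 + 4; 28 = 7·4 + 0 → gcd = 4
lcm = 1156·260/gcd = 300560/4 = 75140

75140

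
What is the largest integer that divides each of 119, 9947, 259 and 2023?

7

gcd(119, 9947): 9947 = 83·119 + 70; 119 = 1·70 + 49; 70 = 1·49 + 21; 49 = 2·21 + 7; 21 = 3·7 + 0 → 7
gcd(7, 259): 259 = 37·7 + 0 → 7
gcd(7, 2023): 2023 = 289·7 + 0 → 7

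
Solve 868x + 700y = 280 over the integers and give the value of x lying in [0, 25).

gcd(868, 700) = 28 (Euclid: 868 = 1·700 + 168; 700 = 4·168 + 28; 168 = 6·28 + 0), and 28 | 280.
Extended Euclid: 868·(-4) + 700·(5) = 28. Scale by 10: x₀ = -40.
General solution x = x₀ + 25t; reducing mod 25 gives x = 10 (and y = -12).

10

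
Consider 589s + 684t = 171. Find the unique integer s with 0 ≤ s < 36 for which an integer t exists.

gcd(589, 684) = 19 (Euclid: 684 = 1·589 + 95; 589 = 6·95 + 19; 95 = 5·19 + 0), and 19 | 171.
Extended Euclid: 589·(7) + 684·(-6) = 19. Scale by 9: s₀ = 63.
General solution s = s₀ + 36k; reducing mod 36 gives s = 27 (and t = -23).

27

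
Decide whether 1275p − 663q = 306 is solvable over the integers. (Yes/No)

By Bézout, 1275p − 663q = 306 has integer solutions iff gcd(1275, 663) | 306.
Euclid: 1275 = 1·663 + 612; 663 = 1·612 + 51; 612 = 12·51 + 0. gcd = 51; 306 mod 51 = 0. Yes.

Yes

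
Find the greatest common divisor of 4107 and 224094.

Euclid: 224094 = 54·4107 + 2316; 4107 = 1·2316 + 1791; 2316 = 1·1791 + 525; 1791 = 3·525 + 216; 525 = 2·216 + 93; 216 = 2·93 + 30; 93 = 3·30 + 3; 30 = 10·3 + 0. Last nonzero remainder: 3.

3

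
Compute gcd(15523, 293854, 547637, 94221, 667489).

gcd(15523, 293854): 293854 = 18·15523 + 14440; 15523 = 1·14440 + 1083; 14440 = 13·1083 + 361; 1083 = 3·361 + 0 → 361
gcd(361, 547637): 547637 = 1517·361 + 0 → 361
gcd(361, 94221): 94221 = 261·361 + 0 → 361
gcd(361, 667489): 667489 = 1849·361 + 0 → 361

361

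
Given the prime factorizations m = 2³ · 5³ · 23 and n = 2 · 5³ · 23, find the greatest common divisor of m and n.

5750

min exponent per shared prime: 2 · 5³ · 23 = 5750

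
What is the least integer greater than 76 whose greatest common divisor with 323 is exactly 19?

95

323 = 19·17. Any m with gcd(m, 323) = 19 is a multiple of 19, say 19s, with s coprime to 17.
Need s > 76/19, so s ≥ 5. First s ≥ 5 with gcd(s, 17) = 1 is s = 5. Thus m = 19·5 = 95.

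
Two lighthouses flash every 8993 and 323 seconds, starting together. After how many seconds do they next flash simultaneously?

8993 = 17 · 23²; 323 = 17 · 19
max exponents: 17 · 19 · 23² = 170867

170867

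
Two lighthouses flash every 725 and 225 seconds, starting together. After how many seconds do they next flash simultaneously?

gcd first: 725 = 3·225 + 50; 225 = 4·50 + 25; 50 = 2·25 + 0 → gcd = 25
lcm = 725·225/gcd = 163125/25 = 6525

6525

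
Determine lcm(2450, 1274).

gcd first: 2450 = 1·1274 + 1176; 1274 = 1·1176 + 98; 1176 = 12·98 + 0 → gcd = 98
lcm = 2450·1274/gcd = 3121300/98 = 31850

31850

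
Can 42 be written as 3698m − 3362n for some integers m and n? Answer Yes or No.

By Bézout, 3698m − 3362n = 42 has integer solutions iff gcd(3698, 3362) | 42.
Euclid: 3698 = 1·3362 + 336; 3362 = 10·336 + 2; 336 = 168·2 + 0. gcd = 2; 42 mod 2 = 0. Yes.

Yes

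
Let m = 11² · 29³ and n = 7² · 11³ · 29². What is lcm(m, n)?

1590626191

max exponent per prime: 7² · 11³ · 29³ = 1590626191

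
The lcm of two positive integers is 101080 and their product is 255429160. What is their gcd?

2527

From gcd × lcm = ab: gcd = 255429160 / 101080 = 2527.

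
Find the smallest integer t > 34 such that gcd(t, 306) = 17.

85

Multiples of 17 above 34: 17·3, 17·4, … . Need the cofactor coprime to 306/17 = 18.
Checking s = 3, 4, … the first with gcd(s, 18) = 1 is s = 5, giving 85.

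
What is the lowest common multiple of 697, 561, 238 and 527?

9982434

lcm(697, 561) = 697·561/gcd = 391017/17 = 23001
lcm(23001, 238) = 23001·238/gcd = 5474238/17 = 322014
lcm(322014, 527) = 322014·527/gcd = 169701378/17 = 9982434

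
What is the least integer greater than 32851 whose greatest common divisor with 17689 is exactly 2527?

gcd(m, 17689) = 2527 forces 2527 | m; write m = 2527s. Then gcd(2527s, 2527·7) = 2527·gcd(s, 7), so need gcd(s, 7) = 1.
2527s > 32851 gives s ≥ 14. The least s ≥ 14 coprime to 7 is 15, so m = 2527·15 = 37905.

37905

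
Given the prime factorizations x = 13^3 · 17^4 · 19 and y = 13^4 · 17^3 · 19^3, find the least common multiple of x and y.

max exponent per prime: 13^4 · 17^4 · 19^3 = 16361755464379

16361755464379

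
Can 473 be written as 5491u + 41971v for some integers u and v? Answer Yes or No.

No

gcd(5491, 41971): 41971 = 7·5491 + 3534; 5491 = 1·3534 + 1957; 3534 = 1·1957 + 1577; 1957 = 1·1577 + 380; 1577 = 4·380 + 57; 380 = 6·57 + 38; 57 = 1·38 + 19; 38 = 2·19 + 0 → 19
19 does not divide 473, so a solution does not exist.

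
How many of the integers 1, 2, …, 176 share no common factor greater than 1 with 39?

39 = 3·13. Inclusion–exclusion on these primes:
176 − ⌊176/3⌋ − ⌊176/13⌋ + ⌊176/39⌋ = 109

109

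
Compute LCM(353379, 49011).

gcd first: 353379 = 7·49011 + 10302; 49011 = 4·10302 + 7803; 10302 = 1·7803 + 2499; 7803 = 3·2499 + 306; 2499 = 8·306 + 51; 306 = 6·51 + 0 → gcd = 51
lcm = 353379·49011/gcd = 17319458169/51 = 339597219

339597219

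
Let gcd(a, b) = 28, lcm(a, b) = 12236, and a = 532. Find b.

644

Using ab = gcd(a,b)·lcm(a,b) = 28·12236 = 342608, we get b = 342608/532 = 644.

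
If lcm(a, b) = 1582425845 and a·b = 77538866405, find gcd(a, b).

49

gcd·lcm = product, so gcd = 77538866405/1582425845 = 49.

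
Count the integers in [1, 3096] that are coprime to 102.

971

Prime factors of 102: 2, 3, 17. Count integers ≤ 3096 divisible by none of them.
By inclusion–exclusion: 3096 − ⌊3096/2⌋ − ⌊3096/3⌋ − ⌊3096/17⌋ + ⌊3096/6⌋ + ⌊3096/34⌋ + ⌊3096/51⌋ − ⌊3096/102⌋ = 971.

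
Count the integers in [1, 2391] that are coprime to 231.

Prime factors of 231: 3, 7, 11. Count integers ≤ 2391 divisible by none of them.
By inclusion–exclusion: 2391 − ⌊2391/3⌋ − ⌊2391/7⌋ − ⌊2391/11⌋ + ⌊2391/21⌋ + ⌊2391/33⌋ + ⌊2391/77⌋ − ⌊2391/231⌋ = 1242.

1242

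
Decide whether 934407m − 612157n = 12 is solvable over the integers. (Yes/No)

Yes

By Bézout, 934407m − 612157n = 12 has integer solutions iff gcd(934407, 612157) | 12.
Euclid: 934407 = 1·612157 + 322250; 612157 = 1·322250 + 289907; 322250 = 1·289907 + 32343; 289907 = 8·32343 + 31163; 32343 = 1·31163 + 1180; 31163 = 26·1180 + 483; 1180 = 2·483 + 214; 483 = 2·214 + 55; 214 = 3·55 + 49; 55 = 1·49 + 6; 49 = 8·6 + 1; 6 = 6·1 + 0. gcd = 1; 12 mod 1 = 0. Yes.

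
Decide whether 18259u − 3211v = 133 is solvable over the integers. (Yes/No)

Yes

gcd(18259, 3211): 18259 = 5·3211 + 2204; 3211 = 1·2204 + 1007; 2204 = 2·1007 + 190; 1007 = 5·190 + 57; 190 = 3·57 + 19; 57 = 3·19 + 0 → 19
19 divides 133, so a solution exists.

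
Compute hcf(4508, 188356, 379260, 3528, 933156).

gcd(4508, 188356): 188356 = 41·4508 + 3528; 4508 = 1·3528 + 980; 3528 = 3·980 + 588; 980 = 1·588 + 392; 588 = 1·392 + 196; 392 = 2·196 + 0 → 196
gcd(196, 379260): 379260 = 1935·196 + 0 → 196
gcd(196, 3528): 3528 = 18·196 + 0 → 196
gcd(196, 933156): 933156 = 4761·196 + 0 → 196

196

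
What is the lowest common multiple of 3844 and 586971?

gcd first: 586971 = 152·3844 + 2683; 3844 = 1·2683 + 1161; 2683 = 2·1161 + 361; 1161 = 3·361 + 78; 361 = 4·78 + 49; 78 = 1·49 + 29; 49 = 1·29 + 20; 29 = 1·20 + 9; 20 = 2·9 + 2; 9 = 4·2 + 1; 2 = 2·1 + 0 → gcd = 1
lcm = 3844·586971/gcd = 2256316524/1 = 2256316524

2256316524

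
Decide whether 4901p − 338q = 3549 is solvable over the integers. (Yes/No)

Yes

gcd(4901, 338): 4901 = 14·338 + 169; 338 = 2·169 + 0 → 169
169 divides 3549, so a solution exists.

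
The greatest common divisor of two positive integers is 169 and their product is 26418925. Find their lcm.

156325

gcd·lcm = product, so lcm = 26418925/169 = 156325.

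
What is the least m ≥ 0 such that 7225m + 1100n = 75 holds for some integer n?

Euclid: 7225 = 6·1100 + 625; 1100 = 1·625 + 475; 625 = 1·475 + 150; 475 = 3·150 + 25; 150 = 6·25 + 0 → gcd = 25; 75 = 25·3.
Back-substitution yields 7225·(-7) + 1100·(46) = 25, so one solution is m = -7·3 = -21, n = 46·3 = 138.
Solutions in m differ by 1100/25 = 44; the one in [0, 44) is -21 mod 44 = 23.

23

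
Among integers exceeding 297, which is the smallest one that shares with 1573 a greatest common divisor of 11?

308

gcd(m, 1573) = 11 forces 11 | m; write m = 11s. Then gcd(11s, 11·143) = 11·gcd(s, 143), so need gcd(s, 143) = 1.
11s > 297 gives s ≥ 28. The least s ≥ 28 coprime to 143 is 28, so m = 11·28 = 308.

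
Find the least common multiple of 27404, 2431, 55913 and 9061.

27404 = 2² · 13 · 17 · 31; 2431 = 11 · 13 · 17; 55913 = 11 · 13 · 17 · 23; 9061 = 13 · 17 · 41
lcm takes max exponent of each prime: 2² · 11 · 13 · 17 · 23 · 31 · 41 = 284261692

284261692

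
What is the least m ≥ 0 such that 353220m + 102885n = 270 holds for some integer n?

5176

Reduce mod 102885: 353220m ≡ 270 (mod 102885). With g = gcd(353220, 102885) = 15 dividing 270, divide through: 23548m ≡ 18 (mod 6859).
Since gcd(23548, 6859) = 1, m ≡ 18·(23548)⁻¹ ≡ 5176 (mod 6859). Smallest non-negative: 5176.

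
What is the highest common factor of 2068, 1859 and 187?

11

2068 = 2² · 11 · 47; 1859 = 11 · 13²; 187 = 11 · 17
gcd takes min exponent of each prime: 11 = 11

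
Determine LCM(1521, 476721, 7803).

lcm(1521, 476721) = 1521·476721/gcd = 725092641/9 = 80565849
lcm(80565849, 7803) = 80565849·7803/gcd = 628655319747/9 = 69850591083

69850591083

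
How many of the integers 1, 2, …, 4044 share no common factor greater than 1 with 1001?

2909

Prime factors of 1001: 7, 11, 13. Count integers ≤ 4044 divisible by none of them.
By inclusion–exclusion: 4044 − ⌊4044/7⌋ − ⌊4044/11⌋ − ⌊4044/13⌋ + ⌊4044/77⌋ + ⌊4044/91⌋ + ⌊4044/143⌋ − ⌊4044/1001⌋ = 2909.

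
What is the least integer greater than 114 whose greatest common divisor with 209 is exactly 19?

gcd(t, 209) = 19 forces 19 | t; write t = 19s. Then gcd(19s, 19·11) = 19·gcd(s, 11), so need gcd(s, 11) = 1.
19s > 114 gives s ≥ 7. The least s ≥ 7 coprime to 11 is 7, so t = 19·7 = 133.

133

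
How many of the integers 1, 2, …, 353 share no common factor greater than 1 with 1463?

Prime factors of 1463: 7, 11, 19. Count integers ≤ 353 divisible by none of them.
By inclusion–exclusion: 353 − ⌊353/7⌋ − ⌊353/11⌋ − ⌊353/19⌋ + ⌊353/77⌋ + ⌊353/133⌋ + ⌊353/209⌋ − ⌊353/1463⌋ = 260.

260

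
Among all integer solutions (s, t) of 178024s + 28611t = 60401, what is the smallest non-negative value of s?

Reduce mod 28611: 178024s ≡ 60401 (mod 28611). With g = gcd(178024, 28611) = 3179 dividing 60401, divide through: 56s ≡ 19 (mod 9).
Since gcd(56, 9) = 1, s ≡ 19·(56)⁻¹ ≡ 5 (mod 9). Smallest non-negative: 5.

5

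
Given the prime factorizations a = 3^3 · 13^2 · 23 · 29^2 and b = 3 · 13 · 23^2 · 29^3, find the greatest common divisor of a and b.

min exponent per shared prime: 3 · 13 · 23 · 29^2 = 754377

754377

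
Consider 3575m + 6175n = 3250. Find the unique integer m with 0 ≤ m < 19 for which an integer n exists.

13

Reduce mod 6175: 3575m ≡ 3250 (mod 6175). With g = gcd(3575, 6175) = 325 dividing 3250, divide through: 11m ≡ 10 (mod 19).
Since gcd(11, 19) = 1, m ≡ 10·(11)⁻¹ ≡ 13 (mod 19). Smallest non-negative: 13.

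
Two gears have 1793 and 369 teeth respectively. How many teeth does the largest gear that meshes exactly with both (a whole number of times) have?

1

Euclid: 1793 = 4·369 + 317; 369 = 1·317 + 52; 317 = 6·52 + 5; 52 = 10·5 + 2; 5 = 2·2 + 1; 2 = 2·1 + 0. Last nonzero remainder: 1.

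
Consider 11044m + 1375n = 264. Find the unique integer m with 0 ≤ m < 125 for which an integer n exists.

Euclid: 11044 = 8·1375 + 44; 1375 = 31·44 + 11; 44 = 4·11 + 0 → gcd = 11; 264 = 11·24.
Back-substitution yields 11044·(-31) + 1375·(249) = 11, so one solution is m = -31·24 = -744, n = 249·24 = 5976.
Solutions in m differ by 1375/11 = 125; the one in [0, 125) is -744 mod 125 = 6.

6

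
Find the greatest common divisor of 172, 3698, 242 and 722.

gcd(172, 3698): 3698 = 21·172 + 86; 172 = 2·86 + 0 → 86
gcd(86, 242): 242 = 2·86 + 70; 86 = 1·70 + 16; 70 = 4·16 + 6; 16 = 2·6 + 4; 6 = 1·4 + 2; 4 = 2·2 + 0 → 2
gcd(2, 722): 722 = 361·2 + 0 → 2

2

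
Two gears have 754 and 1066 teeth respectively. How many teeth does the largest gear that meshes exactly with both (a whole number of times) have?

26

Euclid: 1066 = 1·754 + 312; 754 = 2·312 + 130; 312 = 2·130 + 52; 130 = 2·52 + 26; 52 = 2·26 + 0. Last nonzero remainder: 26.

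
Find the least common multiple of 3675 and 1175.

172725

3675 = 3 · 5² · 7²; 1175 = 5² · 47
max exponents: 3 · 5² · 7² · 47 = 172725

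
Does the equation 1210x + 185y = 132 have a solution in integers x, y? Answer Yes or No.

By Bézout, 1210x + 185y = 132 has integer solutions iff gcd(1210, 185) | 132.
Euclid: 1210 = 6·185 + 100; 185 = 1·100 + 85; 100 = 1·85 + 15; 85 = 5·15 + 10; 15 = 1·10 + 5; 10 = 2·5 + 0. gcd = 5; 132 mod 5 = 2. No.

No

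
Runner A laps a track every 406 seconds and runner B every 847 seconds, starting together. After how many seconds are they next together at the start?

406 = 2 · 7 · 29; 847 = 7 · 11²
max exponents: 2 · 7 · 11² · 29 = 49126

49126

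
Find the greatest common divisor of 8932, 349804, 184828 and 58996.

gcd(8932, 349804): 349804 = 39·8932 + 1456; 8932 = 6·1456 + 196; 1456 = 7·196 + 84; 196 = 2·84 + 28; 84 = 3·28 + 0 → 28
gcd(28, 184828): 184828 = 6601·28 + 0 → 28
gcd(28, 58996): 58996 = 2107·28 + 0 → 28

28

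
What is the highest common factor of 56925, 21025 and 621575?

gcd(56925, 21025): 56925 = 2·21025 + 14875; 21025 = 1·14875 + 6150; 14875 = 2·6150 + 2575; 6150 = 2·2575 + 1000; 2575 = 2·1000 + 575; 1000 = 1·575 + 425; 575 = 1·425 + 150; 425 = 2·150 + 125; 150 = 1·125 + 25; 125 = 5·25 + 0 → 25
gcd(25, 621575): 621575 = 24863·25 + 0 → 25

25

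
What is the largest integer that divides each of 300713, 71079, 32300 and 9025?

gcd(300713, 71079): 300713 = 4·71079 + 16397; 71079 = 4·16397 + 5491; 16397 = 2·5491 + 5415; 5491 = 1·5415 + 76; 5415 = 71·76 + 19; 76 = 4·19 + 0 → 19
gcd(19, 32300): 32300 = 1700·19 + 0 → 19
gcd(19, 9025): 9025 = 475·19 + 0 → 19

19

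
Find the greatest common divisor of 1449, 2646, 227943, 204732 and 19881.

gcd(1449, 2646): 2646 = 1·1449 + 1197; 1449 = 1·1197 + 252; 1197 = 4·252 + 189; 252 = 1·189 + 63; 189 = 3·63 + 0 → 63
gcd(63, 227943): 227943 = 3618·63 + 9; 63 = 7·9 + 0 → 9
gcd(9, 204732): 204732 = 22748·9 + 0 → 9
gcd(9, 19881): 19881 = 2209·9 + 0 → 9

9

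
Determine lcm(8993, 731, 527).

11987669

lcm(8993, 731) = 8993·731/gcd = 6573883/17 = 386699
lcm(386699, 527) = 386699·527/gcd = 203790373/17 = 11987669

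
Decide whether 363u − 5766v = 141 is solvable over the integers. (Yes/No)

By Bézout, 363u − 5766v = 141 has integer solutions iff gcd(363, 5766) | 141.
Euclid: 5766 = 15·363 + 321; 363 = 1·321 + 42; 321 = 7·42 + 27; 42 = 1·27 + 15; 27 = 1·15 + 12; 15 = 1·12 + 3; 12 = 4·3 + 0. gcd = 3; 141 mod 3 = 0. Yes.

Yes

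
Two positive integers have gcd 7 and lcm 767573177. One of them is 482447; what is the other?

11137

Using pq = gcd(p,q)·lcm(p,q) = 7·767573177 = 5373012239, we get q = 5373012239/482447 = 11137.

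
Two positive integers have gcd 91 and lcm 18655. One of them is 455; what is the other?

Using uv = gcd(u,v)·lcm(u,v) = 91·18655 = 1697605, we get v = 1697605/455 = 3731.

3731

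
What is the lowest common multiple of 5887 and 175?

147175

5887 = 7 · 29²; 175 = 5² · 7
max exponents: 5² · 7 · 29² = 147175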